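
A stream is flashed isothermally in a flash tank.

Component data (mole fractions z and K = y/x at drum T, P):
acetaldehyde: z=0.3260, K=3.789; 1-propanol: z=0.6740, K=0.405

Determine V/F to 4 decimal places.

V/F = 0.3062

Iterate (Newton) starting at V/F = 0.5:
  V/F = 0.5000: g = -0.19115, g' = -0.9258 → V/F = 0.2935
  V/F = 0.2935: g = 0.01406, g' = -1.1170 → V/F = 0.3061
  V/F = 0.3061: g = 0.00014, g' = -1.0947 → V/F = 0.3062
Converged at V/F = 0.3062.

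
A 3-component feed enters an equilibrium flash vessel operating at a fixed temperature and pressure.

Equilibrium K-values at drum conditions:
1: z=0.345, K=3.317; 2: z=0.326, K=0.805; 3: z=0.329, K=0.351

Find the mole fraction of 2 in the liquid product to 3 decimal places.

x_2 = 0.359

Material balance + equilibrium reduce to Σ zᵢ(Kᵢ−1)/(1+ψ(Kᵢ−1)) = 0.
Feasibility: ΣzᵢKᵢ = 1.522, Σzᵢ/Kᵢ = 1.446 — both > 1, two phases present.
Iterate (Newton) starting at ψ = 0.5:
  ψ = 0.500: g = -0.0162, g' = -0.716 → ψ = 0.477
Converged at ψ = 0.477.
Compositions from xᵢ = zᵢ/(1+ψ(Kᵢ−1)), yᵢ = Kᵢxᵢ:
  1: x = 0.164, y = 0.543
  2: x = 0.359, y = 0.289
  3: x = 0.477, y = 0.167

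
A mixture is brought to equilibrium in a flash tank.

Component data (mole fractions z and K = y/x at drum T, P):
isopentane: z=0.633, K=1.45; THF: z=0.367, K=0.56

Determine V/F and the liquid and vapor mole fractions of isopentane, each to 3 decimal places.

Binary case is linear: z₁(K₁−1)(1+V/F(K₂−1)) + z₂(K₂−1)(1+V/F(K₁−1)) = 0
⇒ V/F = [z₁(K₁−1)+z₂(K₂−1)] / [−(K₁−1)(K₂−1)] = 0.1234/0.1980 = 0.623
Compositions from xᵢ = zᵢ/(1+V/F(Kᵢ−1)), yᵢ = Kᵢxᵢ:
  isopentane: x = 0.494, y = 0.717
  THF: x = 0.506, y = 0.283

V/F = 0.623, x_isopentane = 0.494, y_isopentane = 0.717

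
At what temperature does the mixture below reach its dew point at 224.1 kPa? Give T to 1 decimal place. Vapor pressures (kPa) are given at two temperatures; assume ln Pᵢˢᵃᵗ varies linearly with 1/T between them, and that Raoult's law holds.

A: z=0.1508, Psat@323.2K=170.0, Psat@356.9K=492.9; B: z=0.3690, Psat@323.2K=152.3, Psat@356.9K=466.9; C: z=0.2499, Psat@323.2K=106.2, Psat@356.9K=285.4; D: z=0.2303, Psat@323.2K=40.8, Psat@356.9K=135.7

T = 350.5 K

Dew-point temperature: Σzᵢ·P/Pᵢˢᵃᵗ(T) = 1. Interpolate ln Pᵢˢᵃᵗ = aᵢ + bᵢ/T.
  T = 323.2 K: ΣzᵢP/Pᵢˢᵃᵗ = 2.5340
  T = 356.9 K: ΣzᵢP/Pᵢˢᵃᵗ = 0.8222
  T = 340.0 K: ΣzᵢP/Pᵢˢᵃᵗ = 1.4048
  T = 348.4 K: ΣzᵢP/Pᵢˢᵃᵗ = 1.0693
  T = 352.6 K: ΣzᵢP/Pᵢˢᵃᵗ = 0.9376
  T = 350.5 K: ΣzᵢP/Pᵢˢᵃᵗ = 1.0008
Interpolating between 350.5 K and 352.6 K gives T ≈ 350.5 K.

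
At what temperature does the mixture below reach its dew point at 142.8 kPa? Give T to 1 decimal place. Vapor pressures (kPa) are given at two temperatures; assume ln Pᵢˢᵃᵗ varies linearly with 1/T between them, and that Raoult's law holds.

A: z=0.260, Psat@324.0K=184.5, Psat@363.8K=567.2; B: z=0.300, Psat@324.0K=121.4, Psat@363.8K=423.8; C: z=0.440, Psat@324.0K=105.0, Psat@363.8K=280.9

T = 328.7 K

Dew-point temperature: Σzᵢ·P/Pᵢˢᵃᵗ(T) = 1. Interpolate ln Pᵢˢᵃᵗ = aᵢ + bᵢ/T.
  T = 324.0 K: ΣzᵢP/Pᵢˢᵃᵗ = 1.1525
  T = 363.8 K: ΣzᵢP/Pᵢˢᵃᵗ = 0.3902
  T = 343.9 K: ΣzᵢP/Pᵢˢᵃᵗ = 0.6488
  T = 333.9 K: ΣzᵢP/Pᵢˢᵃᵗ = 0.8582
  T = 328.9 K: ΣzᵢP/Pᵢˢᵃᵗ = 0.9937
  T = 326.4 K: ΣzᵢP/Pᵢˢᵃᵗ = 1.0712
Interpolating between 326.4 K and 328.9 K gives T ≈ 328.7 K.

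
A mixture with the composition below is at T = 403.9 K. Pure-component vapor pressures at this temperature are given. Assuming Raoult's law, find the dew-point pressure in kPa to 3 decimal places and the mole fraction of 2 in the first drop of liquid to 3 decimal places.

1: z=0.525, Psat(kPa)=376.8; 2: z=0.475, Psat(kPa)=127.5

At the dew point ψ → 1, so Σzᵢ/Kᵢ = 1 with Kᵢ = Pᵢˢᵃᵗ/P ⇒ 1/P = Σzᵢ/Pᵢˢᵃᵗ.
1/P = 0.525/376.8 + 0.475/127.5 = 0.005119 ⇒ P = 195.358 kPa
xᵢ = zᵢP/Pᵢˢᵃᵗ ⇒ x_2 = 0.475·195.358/127.5 = 0.728

Pdew = 195.358 kPa, x_2 = 0.728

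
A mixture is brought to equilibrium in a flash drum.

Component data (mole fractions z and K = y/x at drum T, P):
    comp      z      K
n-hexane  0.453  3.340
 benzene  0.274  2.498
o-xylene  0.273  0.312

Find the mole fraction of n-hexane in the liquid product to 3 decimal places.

Rachford–Rice: g(ψ) = Σ zᵢ(Kᵢ−1)/(1+ψ(Kᵢ−1)) = 0.
Check two-phase: ΣzᵢKᵢ = 2.283 > 1 and Σzᵢ/Kᵢ = 1.120 > 1, so g(0) = 1.283 > 0 and g(1) = -0.120 < 0.
Newton iteration, ψ⁰ = 0.5:
  ψ = 0.500: g = 0.4368, g' = -1.028 → ψ = 0.925
  ψ = 0.925: g = -0.0095, g' = -1.333 → ψ = 0.918
Converged at ψ = 0.918.
Compositions from xᵢ = zᵢ/(1+ψ(Kᵢ−1)), yᵢ = Kᵢxᵢ:
  n-hexane: x = 0.144, y = 0.481
  benzene: x = 0.115, y = 0.288
  o-xylene: x = 0.741, y = 0.231

x_n-hexane = 0.144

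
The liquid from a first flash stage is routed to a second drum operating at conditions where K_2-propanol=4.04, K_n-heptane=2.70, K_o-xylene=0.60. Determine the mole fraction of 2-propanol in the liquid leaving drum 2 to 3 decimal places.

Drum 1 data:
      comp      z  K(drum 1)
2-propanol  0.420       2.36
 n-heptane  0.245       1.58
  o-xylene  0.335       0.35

x_2-propanol (drum 2) = 0.068

Drum 1:
Rachford–Rice: g(ψ₁) = Σ zᵢ(Kᵢ−1)/(1+ψ₁(Kᵢ−1)) = 0.
Check two-phase: ΣzᵢKᵢ = 1.496 > 1 and Σzᵢ/Kᵢ = 1.290 > 1, so g(0) = 0.496 > 0 and g(1) = -0.290 < 0.
Newton iteration, ψ₁⁰ = 0.5:
  ψ₁ = 0.500: g = 0.1276, g' = -0.635 → ψ₁ = 0.701
  ψ₁ = 0.701: g = -0.0064, g' = -0.723 → ψ₁ = 0.692
Converged at ψ₁ = 0.692.
Drum-1 compositions:
  2-propanol: x = 0.216, y = 0.511
  n-heptane: x = 0.175, y = 0.276
  o-xylene: x = 0.609, y = 0.213
Drum-2 feed = drum-1 liquid: z₂ = (0.2164, 0.1748, 0.6088).
Drum 2:
Newton iteration, ψ₂⁰ = 0.5:
  ψ₂ = 0.500: g = 0.1173, g' = -0.615 → ψ₂ = 0.691
  ψ₂ = 0.691: g = 0.0124, g' = -0.501 → ψ₂ = 0.716
Converged at ψ₂ = 0.716.
  2-propanol: x = 0.068, y = 0.275
  n-heptane: x = 0.079, y = 0.213
  o-xylene: x = 0.853, y = 0.512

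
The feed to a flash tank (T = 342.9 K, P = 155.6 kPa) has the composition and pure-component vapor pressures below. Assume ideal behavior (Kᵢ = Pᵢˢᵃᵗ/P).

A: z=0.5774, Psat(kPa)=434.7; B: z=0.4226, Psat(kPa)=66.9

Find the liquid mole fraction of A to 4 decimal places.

x_A = 0.2412

Raoult's law: Kᵢ = Pᵢˢᵃᵗ/P = Pᵢˢᵃᵗ/155.6.
  K_A = 434.7/155.6 = 2.793702, K_B = 66.9/155.6 = 0.429949
Let ψ = V/F and solve Σ zᵢ(Kᵢ−1)/(1+ψ(Kᵢ−1)) = 0.
Feasibility: ΣzᵢKᵢ = 1.7948, Σzᵢ/Kᵢ = 1.1896 — both > 1, two phases present.
Iterate (Newton) starting at ψ = 0.5:
  ψ = 0.5000: g = 0.20906, g' = -0.7850 → ψ = 0.7663
  ψ = 0.7663: g = 0.00838, g' = -0.7625 → ψ = 0.7773
Converged at ψ = 0.7773.
Compositions from xᵢ = zᵢ/(1+ψ(Kᵢ−1)), yᵢ = Kᵢxᵢ:
  A: x = 0.2412, y = 0.6737
  B: x = 0.7588, y = 0.3263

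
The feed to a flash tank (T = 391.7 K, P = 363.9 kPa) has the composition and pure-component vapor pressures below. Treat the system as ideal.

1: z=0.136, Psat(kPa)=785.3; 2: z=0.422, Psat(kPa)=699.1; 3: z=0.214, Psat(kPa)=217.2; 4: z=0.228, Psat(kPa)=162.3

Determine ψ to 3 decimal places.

Raoult's law: Kᵢ = Pᵢˢᵃᵗ/P = Pᵢˢᵃᵗ/363.9.
  K_1 = 785.3/363.9 = 2.15801, K_2 = 699.1/363.9 = 1.92113, K_3 = 217.2/363.9 = 0.59687, K_4 = 162.3/363.9 = 0.44600
Let ψ = V/F and solve Σ zᵢ(Kᵢ−1)/(1+ψ(Kᵢ−1)) = 0.
g(0) = ΣzᵢKᵢ − 1 = 0.334 and g(1) = 1 − Σzᵢ/Kᵢ = -0.152, so a root lies in (0, 1).
Iterate (Newton) starting at ψ = 0.5:
  ψ = 0.500: g = 0.0831, g' = -0.429 → ψ = 0.694
  ψ = 0.694: g = -0.0004, g' = -0.441 → ψ = 0.693
Converged at ψ = 0.693.

ψ = 0.693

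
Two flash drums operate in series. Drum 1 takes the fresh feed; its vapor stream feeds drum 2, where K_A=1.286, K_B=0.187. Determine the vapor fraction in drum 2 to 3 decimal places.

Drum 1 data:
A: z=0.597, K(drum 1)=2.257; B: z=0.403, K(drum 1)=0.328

Drum 1:
Rachford–Rice: g(ψ₁) = Σ zᵢ(Kᵢ−1)/(1+ψ₁(Kᵢ−1)) = 0.
Feasibility: ΣzᵢKᵢ = 1.480, Σzᵢ/Kᵢ = 1.493 — both > 1, two phases present.
Newton–Raphson from ψ₁ = 0.34:
  ψ₁ = 0.340: g = 0.1747, g' = -0.769 → ψ₁ = 0.567
  ψ₁ = 0.567: g = 0.0004, g' = -0.797 → ψ₁ = 0.568
Converged at ψ₁ = 0.568.
Drum-1 compositions:
  A: x = 0.348, y = 0.786
  B: x = 0.652, y = 0.214
Drum-2 feed = drum-1 vapor: z₂ = (0.7863, 0.2137).
Drum 2:
Binary case is linear: z₁(K₁−1)(1+ψ₂(K₂−1)) + z₂(K₂−1)(1+ψ₂(K₁−1)) = 0
⇒ ψ₂ = [z₁(K₁−1)+z₂(K₂−1)] / [−(K₁−1)(K₂−1)] = 0.0511/0.2325 = 0.220
  A: x = 0.740, y = 0.951
  B: x = 0.260, y = 0.049

V/F (drum 2) = 0.220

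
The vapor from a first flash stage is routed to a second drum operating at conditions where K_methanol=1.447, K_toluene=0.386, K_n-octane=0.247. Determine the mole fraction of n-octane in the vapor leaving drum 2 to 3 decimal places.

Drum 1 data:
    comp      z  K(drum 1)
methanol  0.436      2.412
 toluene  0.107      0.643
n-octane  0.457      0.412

y_n-octane (drum 2) = 0.072

Drum 1:
Let ψ₁ = V/F and solve Σ zᵢ(Kᵢ−1)/(1+ψ₁(Kᵢ−1)) = 0.
Check two-phase: ΣzᵢKᵢ = 1.309 > 1 and Σzᵢ/Kᵢ = 1.456 > 1, so g(0) = 0.309 > 0 and g(1) = -0.456 < 0.
Iterate (Newton) starting at ψ₁ = 0.5:
  ψ₁ = 0.500: g = -0.0663, g' = -0.636 → ψ₁ = 0.396
Converged at ψ₁ = 0.396.
Drum-1 compositions:
  methanol: x = 0.280, y = 0.674
  toluene: x = 0.125, y = 0.080
  n-octane: x = 0.596, y = 0.245
Drum-2 feed = drum-1 vapor: z₂ = (0.6744, 0.0801, 0.2455).
Drum 2:
Newton iteration, ψ₂⁰ = 0.46:
  ψ₂ = 0.460: g = -0.1013, g' = -0.477 → ψ₂ = 0.248
  ψ₂ = 0.248: g = -0.0138, g' = -0.362 → ψ₂ = 0.209
Converged at ψ₂ = 0.209.
  methanol: x = 0.617, y = 0.893
  toluene: x = 0.092, y = 0.035
  n-octane: x = 0.291, y = 0.072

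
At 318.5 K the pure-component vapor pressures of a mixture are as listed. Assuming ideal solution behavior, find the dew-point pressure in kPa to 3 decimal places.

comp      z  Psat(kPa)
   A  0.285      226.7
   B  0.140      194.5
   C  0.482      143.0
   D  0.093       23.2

At the dew point ψ → 1, so Σzᵢ/Kᵢ = 1 with Kᵢ = Pᵢˢᵃᵗ/P ⇒ 1/P = Σzᵢ/Pᵢˢᵃᵗ.
1/P = 0.285/226.7 + 0.140/194.5 + 0.482/143.0 + 0.093/23.2 = 0.009356 ⇒ P = 106.881 kPa

Pdew = 106.881 kPa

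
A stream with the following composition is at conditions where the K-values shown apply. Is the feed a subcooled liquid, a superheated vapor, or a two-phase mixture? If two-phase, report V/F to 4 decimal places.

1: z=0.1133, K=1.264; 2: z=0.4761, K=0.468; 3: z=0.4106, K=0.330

ΣzᵢKᵢ = 0.5015; Σzᵢ/Kᵢ = 2.3512.
Since ΣzᵢKᵢ < 1 the mixture is below its bubble point — single liquid phase.

subcooled liquid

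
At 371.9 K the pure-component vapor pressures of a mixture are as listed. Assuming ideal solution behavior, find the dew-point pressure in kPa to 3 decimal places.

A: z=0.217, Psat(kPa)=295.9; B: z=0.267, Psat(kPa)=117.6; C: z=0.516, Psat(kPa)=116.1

At the dew point ψ → 1, so Σzᵢ/Kᵢ = 1 with Kᵢ = Pᵢˢᵃᵗ/P ⇒ 1/P = Σzᵢ/Pᵢˢᵃᵗ.
1/P = 0.217/295.9 + 0.267/117.6 + 0.516/116.1 = 0.007448 ⇒ P = 134.260 kPa

Pdew = 134.260 kPa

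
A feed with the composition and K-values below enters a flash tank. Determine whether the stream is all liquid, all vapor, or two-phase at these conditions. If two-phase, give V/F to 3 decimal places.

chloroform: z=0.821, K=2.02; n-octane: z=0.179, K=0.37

ΣzᵢKᵢ = 1.725; Σzᵢ/Kᵢ = 0.890.
Since Σzᵢ/Kᵢ < 1 the mixture is above its dew point — single vapor phase.

all vapor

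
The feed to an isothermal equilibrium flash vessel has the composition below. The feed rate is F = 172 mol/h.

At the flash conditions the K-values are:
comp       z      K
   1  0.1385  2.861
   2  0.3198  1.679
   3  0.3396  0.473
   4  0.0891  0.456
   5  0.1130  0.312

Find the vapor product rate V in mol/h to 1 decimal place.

V = 44.6 mol/h

Let ψ = V/F and solve Σ zᵢ(Kᵢ−1)/(1+ψ(Kᵢ−1)) = 0.
Feasibility: ΣzᵢKᵢ = 1.1697, Σzᵢ/Kᵢ = 1.5144 — both > 1, two phases present.
Newton–Raphson from ψ = 0.5:
  ψ = 0.5000: g = -0.13247, g' = -0.5588 → ψ = 0.2629
  ψ = 0.2629: g = -0.00192, g' = -0.5651 → ψ = 0.2595
Converged at ψ = 0.2595.
Then V = ψ·F = 0.2595·172 = 44.6 mol/h and L = F − V = 127.4 mol/h.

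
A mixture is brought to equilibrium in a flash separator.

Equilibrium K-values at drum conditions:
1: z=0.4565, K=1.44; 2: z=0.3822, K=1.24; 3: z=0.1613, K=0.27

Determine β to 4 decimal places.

Let β = V/F and solve Σ zᵢ(Kᵢ−1)/(1+β(Kᵢ−1)) = 0.
Check two-phase: ΣzᵢKᵢ = 1.1748 > 1 and Σzᵢ/Kᵢ = 1.2226 > 1, so g(0) = 0.1748 > 0 and g(1) = -0.2226 < 0.
Newton iteration, β⁰ = 0.66:
  β = 0.6600: g = 0.00762, g' = -0.3896 → β = 0.6795
  β = 0.6795: g = -0.00017, g' = -0.4071 → β = 0.6791
Converged at β = 0.6791.

β = 0.6791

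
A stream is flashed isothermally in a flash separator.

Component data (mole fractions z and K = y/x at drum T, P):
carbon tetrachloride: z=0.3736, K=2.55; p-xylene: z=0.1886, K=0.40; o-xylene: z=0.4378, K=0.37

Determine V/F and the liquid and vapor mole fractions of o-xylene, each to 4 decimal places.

Material balance + equilibrium reduce to Σ zᵢ(Kᵢ−1)/(1+V/F(Kᵢ−1)) = 0.
Check two-phase: ΣzᵢKᵢ = 1.1901 > 1 and Σzᵢ/Kᵢ = 1.8013 > 1, so g(0) = 0.1901 > 0 and g(1) = -0.8013 < 0.
Iterate (Newton) starting at V/F = 0.5:
  V/F = 0.5000: g = -0.23806, g' = -0.7938 → V/F = 0.2001
  V/F = 0.2001: g = -0.00219, g' = -0.8381 → V/F = 0.1975
Converged at V/F = 0.1975.
Compositions from xᵢ = zᵢ/(1+V/F(Kᵢ−1)), yᵢ = Kᵢxᵢ:
  carbon tetrachloride: x = 0.2860, y = 0.7294
  p-xylene: x = 0.2139, y = 0.0856
  o-xylene: x = 0.5000, y = 0.1850

V/F = 0.1975, x_o-xylene = 0.5000, y_o-xylene = 0.1850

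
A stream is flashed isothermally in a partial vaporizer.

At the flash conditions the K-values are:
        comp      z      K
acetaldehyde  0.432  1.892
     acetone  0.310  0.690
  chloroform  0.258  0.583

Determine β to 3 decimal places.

Material balance + equilibrium reduce to Σ zᵢ(Kᵢ−1)/(1+β(Kᵢ−1)) = 0.
Feasibility: ΣzᵢKᵢ = 1.182, Σzᵢ/Kᵢ = 1.120 — both > 1, two phases present.
Newton–Raphson from β = 0.69:
  β = 0.690: g = -0.0348, g' = -0.268 → β = 0.560
  β = 0.560: g = 0.0002, g' = -0.273 → β = 0.561
Converged at β = 0.561.

β = 0.561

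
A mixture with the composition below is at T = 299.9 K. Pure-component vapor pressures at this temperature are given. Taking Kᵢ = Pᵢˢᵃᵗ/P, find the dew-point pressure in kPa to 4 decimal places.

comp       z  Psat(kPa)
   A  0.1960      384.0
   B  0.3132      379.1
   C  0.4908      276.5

Pdew = 321.3751 kPa

At the dew point ψ → 1, so Σzᵢ/Kᵢ = 1 with Kᵢ = Pᵢˢᵃᵗ/P ⇒ 1/P = Σzᵢ/Pᵢˢᵃᵗ.
1/P = 0.1960/384.0 + 0.3132/379.1 + 0.4908/276.5 = 0.0031116 ⇒ P = 321.3751 kPa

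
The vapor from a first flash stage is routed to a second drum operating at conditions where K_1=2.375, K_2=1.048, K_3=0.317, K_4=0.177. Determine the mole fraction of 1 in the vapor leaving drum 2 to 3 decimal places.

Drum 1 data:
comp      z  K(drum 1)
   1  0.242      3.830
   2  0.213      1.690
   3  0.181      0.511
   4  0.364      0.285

Drum 1:
Rachford–Rice: g(ψ₁) = Σ zᵢ(Kᵢ−1)/(1+ψ₁(Kᵢ−1)) = 0.
Check two-phase: ΣzᵢKᵢ = 1.483 > 1 and Σzᵢ/Kᵢ = 1.821 > 1, so g(0) = 0.483 > 0 and g(1) = -0.821 < 0.
Newton–Raphson from ψ₁ = 0.5:
  ψ₁ = 0.500: g = -0.1294, g' = -0.915 → ψ₁ = 0.359
Converged at ψ₁ = 0.359.
Drum-1 compositions:
  1: x = 0.120, y = 0.460
  2: x = 0.171, y = 0.289
  3: x = 0.220, y = 0.112
  4: x = 0.490, y = 0.140
Drum-2 feed = drum-1 vapor: z₂ = (0.4597, 0.2885, 0.1122, 0.1396).
Drum 2:
Let ψ₂ = V/F and solve Σ zᵢ(Kᵢ−1)/(1+ψ₂(Kᵢ−1)) = 0.
Feasibility: ΣzᵢKᵢ = 1.455, Σzᵢ/Kᵢ = 1.611 — both > 1, two phases present.
Iterate (Newton) starting at ψ₂ = 0.46:
  ψ₂ = 0.460: g = 0.1042, g' = -0.683 → ψ₂ = 0.613
  ψ₂ = 0.613: g = -0.0068, g' = -0.796 → ψ₂ = 0.604
Converged at ψ₂ = 0.604.
  1: x = 0.251, y = 0.597
  2: x = 0.280, y = 0.294
  3: x = 0.191, y = 0.061
  4: x = 0.278, y = 0.049

y_1 (drum 2) = 0.597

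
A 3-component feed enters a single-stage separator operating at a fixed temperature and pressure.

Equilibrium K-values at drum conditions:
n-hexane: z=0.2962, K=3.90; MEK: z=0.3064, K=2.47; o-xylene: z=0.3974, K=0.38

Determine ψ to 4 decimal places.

Rachford–Rice: g(ψ) = Σ zᵢ(Kᵢ−1)/(1+ψ(Kᵢ−1)) = 0.
Check two-phase: ΣzᵢKᵢ = 2.0630 > 1 and Σzᵢ/Kᵢ = 1.2458 > 1, so g(0) = 1.0630 > 0 and g(1) = -0.2458 < 0.
Newton–Raphson from ψ = 0.5:
  ψ = 0.5000: g = 0.25312, g' = -0.9558 → ψ = 0.7648
  ψ = 0.7648: g = 0.01037, g' = -0.9398 → ψ = 0.7759
  ψ = 0.7759: g = -0.00004, g' = -0.9475 → ψ = 0.7758
Converged at ψ = 0.7758.

ψ = 0.7758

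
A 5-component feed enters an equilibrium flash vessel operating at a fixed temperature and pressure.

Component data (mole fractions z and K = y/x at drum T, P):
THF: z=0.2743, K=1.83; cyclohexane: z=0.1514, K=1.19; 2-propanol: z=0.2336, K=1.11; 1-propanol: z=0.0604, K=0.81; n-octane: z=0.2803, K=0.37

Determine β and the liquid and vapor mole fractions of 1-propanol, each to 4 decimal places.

β = 0.3148, x_1-propanol = 0.0642, y_1-propanol = 0.0520

Iterate (Newton) starting at β = 0.54:
  β = 0.5400: g = -0.07288, g' = -0.3554 → β = 0.3349
  β = 0.3349: g = -0.00610, g' = -0.3044 → β = 0.3149
  β = 0.3149: g = -0.00003, g' = -0.3019 → β = 0.3148
Converged at β = 0.3148.
Compositions from xᵢ = zᵢ/(1+β(Kᵢ−1)), yᵢ = Kᵢxᵢ:
  THF: x = 0.2175, y = 0.3980
  cyclohexane: x = 0.1429, y = 0.1700
  2-propanol: x = 0.2258, y = 0.2506
  1-propanol: x = 0.0642, y = 0.0520
  n-octane: x = 0.3496, y = 0.1294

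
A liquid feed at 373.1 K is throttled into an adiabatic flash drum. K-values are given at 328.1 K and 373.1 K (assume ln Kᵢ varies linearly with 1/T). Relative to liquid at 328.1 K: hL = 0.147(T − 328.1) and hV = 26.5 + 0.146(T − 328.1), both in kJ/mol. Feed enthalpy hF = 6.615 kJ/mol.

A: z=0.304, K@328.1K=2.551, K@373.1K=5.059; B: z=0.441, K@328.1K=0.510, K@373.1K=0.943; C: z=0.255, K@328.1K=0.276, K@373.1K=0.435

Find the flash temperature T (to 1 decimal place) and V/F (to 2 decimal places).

Adiabatic flash: solve Rachford–Rice at each trial T, then check hF = ψ·hV(T) + (1−ψ)·hL(T).
  T = 328.1 K: K = (2.551, 0.510, 0.276), RR gives ψ = 0.078, H_out = 2.075 kJ/mol
  T = 373.1 K: K = (5.059, 0.943, 0.435), RR gives ψ = 0.802, H_out = 27.841 kJ/mol
  T = 350.6 K: K = (3.672, 0.707, 0.352), RR gives ψ = 0.431, H_out = 14.732 kJ/mol
  T = 339.4 K: K = (3.082, 0.604, 0.313), RR gives ψ = 0.263, H_out = 8.638 kJ/mol
  T = 333.8 K: K = (2.811, 0.556, 0.294), RR gives ψ = 0.176, H_out = 5.493 kJ/mol
  T = 336.6 K: K = (2.944, 0.580, 0.304), RR gives ψ = 0.220, H_out = 7.084 kJ/mol
  T = 335.2 K: K = (2.877, 0.568, 0.299), RR gives ψ = 0.198, H_out = 6.294 kJ/mol
Linear interpolation between T = 335.2 (H_out = 6.294) and T = 336.6 (H_out = 7.084) on hF = 6.615 gives T ≈ 335.8 K, at which ψ = 0.21.

T = 335.8 K, V/F = 0.21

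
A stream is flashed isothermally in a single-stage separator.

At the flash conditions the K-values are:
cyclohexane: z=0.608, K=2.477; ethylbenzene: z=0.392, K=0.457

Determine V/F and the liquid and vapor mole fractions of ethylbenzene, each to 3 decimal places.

V/F = 0.854, x_ethylbenzene = 0.731, y_ethylbenzene = 0.334

Binary case is linear: z₁(K₁−1)(1+V/F(K₂−1)) + z₂(K₂−1)(1+V/F(K₁−1)) = 0
⇒ V/F = [z₁(K₁−1)+z₂(K₂−1)] / [−(K₁−1)(K₂−1)] = 0.6852/0.8020 = 0.854
Compositions from xᵢ = zᵢ/(1+V/F(Kᵢ−1)), yᵢ = Kᵢxᵢ:
  cyclohexane: x = 0.269, y = 0.666
  ethylbenzene: x = 0.731, y = 0.334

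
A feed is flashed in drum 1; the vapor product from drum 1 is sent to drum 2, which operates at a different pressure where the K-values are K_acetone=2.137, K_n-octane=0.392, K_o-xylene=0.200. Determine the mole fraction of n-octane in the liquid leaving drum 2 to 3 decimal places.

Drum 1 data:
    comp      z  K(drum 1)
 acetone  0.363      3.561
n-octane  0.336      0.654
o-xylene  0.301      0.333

Drum 1:
Rachford–Rice: g(ψ₁) = Σ zᵢ(Kᵢ−1)/(1+ψ₁(Kᵢ−1)) = 0.
Check two-phase: ΣzᵢKᵢ = 1.613 > 1 and Σzᵢ/Kᵢ = 1.520 > 1, so g(0) = 0.613 > 0 and g(1) = -0.520 < 0.
Newton iteration, ψ₁⁰ = 0.5:
  ψ₁ = 0.500: g = -0.0342, g' = -0.818 → ψ₁ = 0.458
  ψ₁ = 0.458: g = 0.0004, g' = -0.839 → ψ₁ = 0.459
Converged at ψ₁ = 0.459.
Drum-1 compositions:
  acetone: x = 0.167, y = 0.594
  n-octane: x = 0.399, y = 0.261
  o-xylene: x = 0.434, y = 0.144
Drum-2 feed = drum-1 vapor: z₂ = (0.5944, 0.2612, 0.1444).
Drum 2:
Material balance + equilibrium reduce to Σ zᵢ(Kᵢ−1)/(1+ψ₂(Kᵢ−1)) = 0.
g(0) = ΣzᵢKᵢ − 1 = 0.401 and g(1) = 1 − Σzᵢ/Kᵢ = -0.667, so a root lies in (0, 1).
Iterate (Newton) starting at ψ₂ = 0.37:
  ψ₂ = 0.370: g = 0.1067, g' = -0.728 → ψ₂ = 0.517
  ψ₂ = 0.517: g = -0.0027, g' = -0.779 → ψ₂ = 0.513
Converged at ψ₂ = 0.513.
  acetone: x = 0.375, y = 0.802
  n-octane: x = 0.380, y = 0.149
  o-xylene: x = 0.245, y = 0.049

x_n-octane (drum 2) = 0.380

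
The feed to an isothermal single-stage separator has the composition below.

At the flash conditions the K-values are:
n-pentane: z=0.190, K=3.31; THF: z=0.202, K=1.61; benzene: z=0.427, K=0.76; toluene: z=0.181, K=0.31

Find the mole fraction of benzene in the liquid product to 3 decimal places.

Material balance + equilibrium reduce to Σ zᵢ(Kᵢ−1)/(1+ψ(Kᵢ−1)) = 0.
Feasibility: ΣzᵢKᵢ = 1.335, Σzᵢ/Kᵢ = 1.329 — both > 1, two phases present.
Iterate (Newton) starting at ψ = 0.5:
  ψ = 0.500: g = -0.0090, g' = -0.495 → ψ = 0.482
Converged at ψ = 0.482.
Compositions from xᵢ = zᵢ/(1+ψ(Kᵢ−1)), yᵢ = Kᵢxᵢ:
  n-pentane: x = 0.090, y = 0.298
  THF: x = 0.156, y = 0.251
  benzene: x = 0.483, y = 0.367
  toluene: x = 0.271, y = 0.084

x_benzene = 0.483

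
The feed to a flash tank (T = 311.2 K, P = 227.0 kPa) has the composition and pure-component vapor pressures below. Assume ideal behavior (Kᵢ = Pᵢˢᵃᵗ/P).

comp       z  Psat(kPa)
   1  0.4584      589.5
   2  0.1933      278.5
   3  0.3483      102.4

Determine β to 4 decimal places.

β = 0.8309

Raoult's law: Kᵢ = Pᵢˢᵃᵗ/P = Pᵢˢᵃᵗ/227.0.
  K_1 = 589.5/227.0 = 2.596916, K_2 = 278.5/227.0 = 1.226872, K_3 = 102.4/227.0 = 0.451101
Rachford–Rice: g(β) = Σ zᵢ(Kᵢ−1)/(1+β(Kᵢ−1)) = 0.
Feasibility: ΣzᵢKᵢ = 1.5847, Σzᵢ/Kᵢ = 1.1062 — both > 1, two phases present.
Newton–Raphson from β = 0.47:
  β = 0.4700: g = 0.20015, g' = -0.5802 → β = 0.8150
  β = 0.8150: g = 0.00916, g' = -0.5714 → β = 0.8310
  β = 0.8310: g = -0.00005, g' = -0.5777 → β = 0.8309
Converged at β = 0.8309.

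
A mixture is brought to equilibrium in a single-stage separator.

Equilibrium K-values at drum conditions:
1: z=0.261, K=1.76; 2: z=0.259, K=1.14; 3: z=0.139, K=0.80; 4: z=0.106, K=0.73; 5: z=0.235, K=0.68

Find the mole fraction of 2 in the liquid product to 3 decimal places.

x_2 = 0.236

Newton–Raphson from ψ = 0.5:
  ψ = 0.500: g = 0.0241, g' = -0.135 → ψ = 0.679
  ψ = 0.679: g = 0.0007, g' = -0.128 → ψ = 0.684
Converged at ψ = 0.684.
Compositions from xᵢ = zᵢ/(1+ψ(Kᵢ−1)), yᵢ = Kᵢxᵢ:
  1: x = 0.172, y = 0.302
  2: x = 0.236, y = 0.269
  3: x = 0.161, y = 0.129
  4: x = 0.130, y = 0.095
  5: x = 0.301, y = 0.205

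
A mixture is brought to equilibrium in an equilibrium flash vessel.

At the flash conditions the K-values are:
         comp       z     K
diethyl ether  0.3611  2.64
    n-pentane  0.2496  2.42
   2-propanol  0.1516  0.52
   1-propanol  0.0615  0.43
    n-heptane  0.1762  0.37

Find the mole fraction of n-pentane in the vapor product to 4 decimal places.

Rachford–Rice: g(β) = Σ zᵢ(Kᵢ−1)/(1+β(Kᵢ−1)) = 0.
g(0) = ΣzᵢKᵢ − 1 = 0.7278 and g(1) = 1 − Σzᵢ/Kᵢ = -0.1507, so a root lies in (0, 1).
Newton–Raphson from β = 0.5:
  β = 0.5000: g = 0.22583, g' = -0.7139 → β = 0.8163
  β = 0.8163: g = 0.00361, g' = -0.7463 → β = 0.8212
  β = 0.8212: g = -0.00001, g' = -0.7496 → β = 0.8211
Converged at β = 0.8211.
Compositions from xᵢ = zᵢ/(1+β(Kᵢ−1)), yᵢ = Kᵢxᵢ:
  diethyl ether: x = 0.1539, y = 0.4062
  n-pentane: x = 0.1152, y = 0.2789
  2-propanol: x = 0.2502, y = 0.1301
  1-propanol: x = 0.1156, y = 0.0497
  n-heptane: x = 0.3650, y = 0.1351

y_n-pentane = 0.2789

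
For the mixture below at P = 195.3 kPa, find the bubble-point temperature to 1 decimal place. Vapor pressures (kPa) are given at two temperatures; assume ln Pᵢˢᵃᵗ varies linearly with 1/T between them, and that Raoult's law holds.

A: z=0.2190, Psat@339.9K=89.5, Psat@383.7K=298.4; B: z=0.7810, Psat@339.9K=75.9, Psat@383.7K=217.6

Bubble-point temperature: ΣzᵢPᵢˢᵃᵗ(T) = P. Interpolate ln Pᵢˢᵃᵗ = aᵢ + bᵢ/T.
  T = 339.9 K: ΣzᵢPᵢˢᵃᵗ = 78.88 kPa
  T = 383.7 K: ΣzᵢPᵢˢᵃᵗ = 235.30 kPa
  T = 361.8 K: ΣzᵢPᵢˢᵃᵗ = 140.74 kPa
  T = 372.8 K: ΣzᵢPᵢˢᵃᵗ = 183.55 kPa
  T = 378.2 K: ΣzᵢPᵢˢᵃᵗ = 207.95 kPa
  T = 375.5 K: ΣzᵢPᵢˢᵃᵗ = 195.45 kPa
Interpolating between 372.8 K and 375.5 K gives T ≈ 375.5 K.

T = 375.5 K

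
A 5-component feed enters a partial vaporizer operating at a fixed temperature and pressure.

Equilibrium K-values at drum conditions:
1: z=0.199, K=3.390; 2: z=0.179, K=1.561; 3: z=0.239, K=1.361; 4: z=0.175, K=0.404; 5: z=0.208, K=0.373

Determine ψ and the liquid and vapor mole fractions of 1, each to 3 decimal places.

ψ = 0.550, x_1 = 0.086, y_1 = 0.291

Newton–Raphson from ψ = 0.5:
  ψ = 0.500: g = 0.0296, g' = -0.592 → ψ = 0.550
Converged at ψ = 0.550.
Compositions from xᵢ = zᵢ/(1+ψ(Kᵢ−1)), yᵢ = Kᵢxᵢ:
  1: x = 0.086, y = 0.291
  2: x = 0.137, y = 0.214
  3: x = 0.199, y = 0.271
  4: x = 0.260, y = 0.105
  5: x = 0.317, y = 0.118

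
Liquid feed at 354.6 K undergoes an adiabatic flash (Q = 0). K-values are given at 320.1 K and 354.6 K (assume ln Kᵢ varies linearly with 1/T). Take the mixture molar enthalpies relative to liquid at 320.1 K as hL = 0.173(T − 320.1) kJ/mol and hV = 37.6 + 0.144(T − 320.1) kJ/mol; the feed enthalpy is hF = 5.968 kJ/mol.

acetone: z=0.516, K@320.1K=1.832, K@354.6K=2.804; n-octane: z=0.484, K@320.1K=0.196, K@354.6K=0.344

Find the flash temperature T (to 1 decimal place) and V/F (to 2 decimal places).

T = 324.4 K, V/F = 0.14

Adiabatic flash: solve Rachford–Rice at each trial T, then check hF = ψ·hV(T) + (1−ψ)·hL(T).
  T = 320.1 K: K = (1.832, 0.196), RR gives ψ = 0.060, H_out = 2.258 kJ/mol
  T = 354.6 K: K = (2.804, 0.344), RR gives ψ = 0.518, H_out = 24.938 kJ/mol
  T = 337.4 K: K = (2.293, 0.264), RR gives ψ = 0.326, H_out = 15.099 kJ/mol
  T = 328.8 K: K = (2.057, 0.228), RR gives ψ = 0.211, H_out = 9.377 kJ/mol
  T = 324.5 K: K = (1.944, 0.212), RR gives ψ = 0.142, H_out = 6.085 kJ/mol
  T = 322.3 K: K = (1.888, 0.204), RR gives ψ = 0.103, H_out = 4.240 kJ/mol
Linear interpolation between T = 322.3 (H_out = 4.240) and T = 324.5 (H_out = 6.085) on hF = 5.968 gives T ≈ 324.4 K, at which ψ = 0.14.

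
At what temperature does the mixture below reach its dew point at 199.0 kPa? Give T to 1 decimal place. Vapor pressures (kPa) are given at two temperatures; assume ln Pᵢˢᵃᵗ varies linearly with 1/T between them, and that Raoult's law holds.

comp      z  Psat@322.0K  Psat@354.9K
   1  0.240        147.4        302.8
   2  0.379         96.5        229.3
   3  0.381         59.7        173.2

T = 351.9 K

Dew-point temperature: Σzᵢ·P/Pᵢˢᵃᵗ(T) = 1. Interpolate ln Pᵢˢᵃᵗ = aᵢ + bᵢ/T.
  T = 322.0 K: ΣzᵢP/Pᵢˢᵃᵗ = 2.3756
  T = 354.9 K: ΣzᵢP/Pᵢˢᵃᵗ = 0.9244
  T = 338.4 K: ΣzᵢP/Pᵢˢᵃᵗ = 1.4473
  T = 346.6 K: ΣzᵢP/Pᵢˢᵃᵗ = 1.1515
  T = 350.8 K: ΣzᵢP/Pᵢˢᵃᵗ = 1.0289
  T = 352.9 K: ΣzᵢP/Pᵢˢᵃᵗ = 0.9736
Interpolating between 350.8 K and 352.9 K gives T ≈ 351.9 K.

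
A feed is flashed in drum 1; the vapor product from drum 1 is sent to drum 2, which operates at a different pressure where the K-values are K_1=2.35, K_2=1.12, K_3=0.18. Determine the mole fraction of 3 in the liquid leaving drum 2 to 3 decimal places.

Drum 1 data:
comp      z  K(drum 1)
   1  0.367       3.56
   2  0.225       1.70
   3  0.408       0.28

Drum 1:
Let ψ₁ = V/F and solve Σ zᵢ(Kᵢ−1)/(1+ψ₁(Kᵢ−1)) = 0.
Check two-phase: ΣzᵢKᵢ = 1.803 > 1 and Σzᵢ/Kᵢ = 1.693 > 1, so g(0) = 0.803 > 0 and g(1) = -0.693 < 0.
Newton iteration, ψ₁⁰ = 0.5:
  ψ₁ = 0.500: g = 0.0697, g' = -1.040 → ψ₁ = 0.567
Converged at ψ₁ = 0.567.
Drum-1 compositions:
  1: x = 0.150, y = 0.533
  2: x = 0.161, y = 0.274
  3: x = 0.689, y = 0.193
Drum-2 feed = drum-1 vapor: z₂ = (0.5332, 0.2739, 0.1930).
Drum 2:
Let ψ₂ = V/F and solve Σ zᵢ(Kᵢ−1)/(1+ψ₂(Kᵢ−1)) = 0.
Check two-phase: ΣzᵢKᵢ = 1.594 > 1 and Σzᵢ/Kᵢ = 1.543 > 1, so g(0) = 0.594 > 0 and g(1) = -0.543 < 0.
Newton iteration, ψ₂⁰ = 0.63:
  ψ₂ = 0.630: g = 0.0922, g' = -0.842 → ψ₂ = 0.739
  ψ₂ = 0.739: g = -0.0116, g' = -1.084 → ψ₂ = 0.729
Converged at ψ₂ = 0.729.
  1: x = 0.269, y = 0.632
  2: x = 0.252, y = 0.282
  3: x = 0.479, y = 0.086

x_3 (drum 2) = 0.479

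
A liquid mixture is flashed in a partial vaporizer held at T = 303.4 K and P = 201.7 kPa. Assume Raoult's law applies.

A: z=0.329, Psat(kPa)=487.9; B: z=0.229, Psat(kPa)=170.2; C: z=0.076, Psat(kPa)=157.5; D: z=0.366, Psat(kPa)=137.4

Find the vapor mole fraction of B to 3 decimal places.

Raoult's law: Kᵢ = Pᵢˢᵃᵗ/P = Pᵢˢᵃᵗ/201.7.
  K_A = 487.9/201.7 = 2.41894, K_B = 170.2/201.7 = 0.84383, K_C = 157.5/201.7 = 0.78086, K_D = 137.4/201.7 = 0.68121
Newton iteration, β⁰ = 0.5:
  β = 0.500: g = 0.0768, g' = -0.290 → β = 0.764
  β = 0.764: g = 0.0091, g' = -0.230 → β = 0.804
Converged at β = 0.804.
Compositions from xᵢ = zᵢ/(1+β(Kᵢ−1)), yᵢ = Kᵢxᵢ:
  A: x = 0.154, y = 0.372
  B: x = 0.262, y = 0.221
  C: x = 0.092, y = 0.072
  D: x = 0.492, y = 0.335

y_B = 0.221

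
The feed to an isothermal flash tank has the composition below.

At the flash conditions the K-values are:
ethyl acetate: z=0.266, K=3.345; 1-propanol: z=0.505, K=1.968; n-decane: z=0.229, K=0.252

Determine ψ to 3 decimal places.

ψ = 0.855

Let ψ = V/F and solve Σ zᵢ(Kᵢ−1)/(1+ψ(Kᵢ−1)) = 0.
Check two-phase: ΣzᵢKᵢ = 1.941 > 1 and Σzᵢ/Kᵢ = 1.245 > 1, so g(0) = 0.941 > 0 and g(1) = -0.245 < 0.
Iterate (Newton) starting at ψ = 0.5:
  ψ = 0.500: g = 0.3429, g' = -0.852 → ψ = 0.903
  ψ = 0.903: g = -0.0662, g' = -1.499 → ψ = 0.858
  ψ = 0.858: g = -0.0046, g' = -1.303 → ψ = 0.855
Converged at ψ = 0.855.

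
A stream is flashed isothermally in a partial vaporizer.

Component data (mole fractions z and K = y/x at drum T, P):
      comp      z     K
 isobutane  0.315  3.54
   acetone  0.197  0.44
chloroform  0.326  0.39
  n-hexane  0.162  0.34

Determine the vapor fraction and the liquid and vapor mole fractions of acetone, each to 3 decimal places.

Newton–Raphson from ψ = 0.36:
  ψ = 0.360: g = -0.1153, g' = -0.972 → ψ = 0.241
  ψ = 0.241: g = 0.0081, g' = -1.130 → ψ = 0.249
Converged at ψ = 0.249.
Compositions from xᵢ = zᵢ/(1+ψ(Kᵢ−1)), yᵢ = Kᵢxᵢ:
  isobutane: x = 0.193, y = 0.684
  acetone: x = 0.229, y = 0.101
  chloroform: x = 0.384, y = 0.150
  n-hexane: x = 0.194, y = 0.066

ψ = 0.249, x_acetone = 0.229, y_acetone = 0.101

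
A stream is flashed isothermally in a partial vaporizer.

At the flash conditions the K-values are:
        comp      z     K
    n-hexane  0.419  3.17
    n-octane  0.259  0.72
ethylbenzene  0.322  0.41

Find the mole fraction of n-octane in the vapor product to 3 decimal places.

Let ψ = V/F and solve Σ zᵢ(Kᵢ−1)/(1+ψ(Kᵢ−1)) = 0.
g(0) = ΣzᵢKᵢ − 1 = 0.647 and g(1) = 1 − Σzᵢ/Kᵢ = -0.277, so a root lies in (0, 1).
Iterate (Newton) starting at ψ = 0.5:
  ψ = 0.500: g = 0.0823, g' = -0.707 → ψ = 0.616
  ψ = 0.616: g = 0.0027, g' = -0.668 → ψ = 0.621
Converged at ψ = 0.621.
Compositions from xᵢ = zᵢ/(1+ψ(Kᵢ−1)), yᵢ = Kᵢxᵢ:
  n-hexane: x = 0.179, y = 0.566
  n-octane: x = 0.313, y = 0.226
  ethylbenzene: x = 0.508, y = 0.208

y_n-octane = 0.226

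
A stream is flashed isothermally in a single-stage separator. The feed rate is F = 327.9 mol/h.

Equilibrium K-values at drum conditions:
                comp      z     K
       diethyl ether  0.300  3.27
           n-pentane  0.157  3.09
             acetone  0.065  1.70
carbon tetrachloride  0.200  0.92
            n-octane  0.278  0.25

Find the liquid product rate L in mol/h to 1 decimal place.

Material balance + equilibrium reduce to Σ zᵢ(Kᵢ−1)/(1+ψ(Kᵢ−1)) = 0.
Check two-phase: ΣzᵢKᵢ = 1.830 > 1 and Σzᵢ/Kᵢ = 1.510 > 1, so g(0) = 0.830 > 0 and g(1) = -0.510 < 0.
Newton iteration, ψ⁰ = 0.69:
  ψ = 0.690: g = -0.0187, g' = -1.037 → ψ = 0.672
Converged at ψ = 0.672.
Then V = ψ·F = 0.6718·327.9 = 220.3 mol/h and L = F − V = 107.6 mol/h.

L = 107.6 mol/h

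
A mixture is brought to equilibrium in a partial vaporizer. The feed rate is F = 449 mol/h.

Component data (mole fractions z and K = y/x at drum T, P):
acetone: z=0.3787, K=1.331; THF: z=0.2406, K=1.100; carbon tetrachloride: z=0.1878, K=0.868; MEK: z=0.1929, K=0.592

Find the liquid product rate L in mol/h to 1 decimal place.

Material balance + equilibrium reduce to Σ zᵢ(Kᵢ−1)/(1+β(Kᵢ−1)) = 0.
g(0) = ΣzᵢKᵢ − 1 = 0.0459 and g(1) = 1 − Σzᵢ/Kᵢ = -0.0455, so a root lies in (0, 1).
Newton–Raphson from β = 0.5:
  β = 0.5000: g = 0.00505, g' = -0.0872 → β = 0.5579
  β = 0.5579: g = -0.00006, g' = -0.0894 → β = 0.5572
Converged at β = 0.5572.
Then V = β·F = 0.5572·449 = 250.2 mol/h and L = F − V = 198.8 mol/h.

L = 198.8 mol/h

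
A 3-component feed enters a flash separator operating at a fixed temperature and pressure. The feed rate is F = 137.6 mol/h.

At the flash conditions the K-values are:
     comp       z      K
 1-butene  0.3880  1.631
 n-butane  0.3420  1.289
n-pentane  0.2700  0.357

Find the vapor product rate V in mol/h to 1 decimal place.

V = 75.1 mol/h

Rachford–Rice: g(ψ) = Σ zᵢ(Kᵢ−1)/(1+ψ(Kᵢ−1)) = 0.
Check two-phase: ΣzᵢKᵢ = 1.1701 > 1 and Σzᵢ/Kᵢ = 1.2595 > 1, so g(0) = 0.1701 > 0 and g(1) = -0.2595 < 0.
Newton–Raphson from ψ = 0.5:
  ψ = 0.5000: g = 0.01660, g' = -0.3536 → ψ = 0.5469
  ψ = 0.5469: g = -0.00043, g' = -0.3723 → ψ = 0.5458
Converged at ψ = 0.5458.
Then V = ψ·F = 0.5458·137.6 = 75.1 mol/h and L = F − V = 62.5 mol/h.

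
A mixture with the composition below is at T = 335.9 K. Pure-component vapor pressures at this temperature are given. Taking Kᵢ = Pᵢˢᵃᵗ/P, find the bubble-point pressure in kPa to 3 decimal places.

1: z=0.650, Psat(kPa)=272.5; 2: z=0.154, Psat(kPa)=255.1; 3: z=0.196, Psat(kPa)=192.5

At the bubble point ψ → 0, so ΣzᵢKᵢ = 1 with Kᵢ = Pᵢˢᵃᵗ/P ⇒ P = ΣzᵢPᵢˢᵃᵗ.
P = 0.650·272.5 + 0.154·255.1 + 0.196·192.5 = 254.140 kPa

Pbub = 254.140 kPa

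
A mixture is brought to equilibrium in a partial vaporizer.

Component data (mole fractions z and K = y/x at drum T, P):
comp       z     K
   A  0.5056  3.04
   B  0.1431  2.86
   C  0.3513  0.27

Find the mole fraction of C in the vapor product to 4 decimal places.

Material balance + equilibrium reduce to Σ zᵢ(Kᵢ−1)/(1+β(Kᵢ−1)) = 0.
Check two-phase: ΣzᵢKᵢ = 2.0411 > 1 and Σzᵢ/Kᵢ = 1.5175 > 1, so g(0) = 1.0411 > 0 and g(1) = -0.5175 < 0.
Newton iteration, β⁰ = 0.5:
  β = 0.5000: g = 0.24466, g' = -1.1128 → β = 0.7198
  β = 0.7198: g = -0.00882, g' = -1.2672 → β = 0.7129
Converged at β = 0.7129.
Compositions from xᵢ = zᵢ/(1+β(Kᵢ−1)), yᵢ = Kᵢxᵢ:
  A: x = 0.2060, y = 0.6263
  B: x = 0.0615, y = 0.1760
  C: x = 0.7325, y = 0.1978

y_C = 0.1978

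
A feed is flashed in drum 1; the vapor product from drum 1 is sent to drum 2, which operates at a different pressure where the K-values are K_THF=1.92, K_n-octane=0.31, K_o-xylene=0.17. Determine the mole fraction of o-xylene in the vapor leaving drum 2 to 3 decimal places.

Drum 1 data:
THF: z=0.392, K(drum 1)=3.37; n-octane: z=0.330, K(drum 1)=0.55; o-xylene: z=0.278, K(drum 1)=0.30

Drum 1:
Newton–Raphson from ψ₁ = 0.5:
  ψ₁ = 0.500: g = -0.0658, g' = -0.895 → ψ₁ = 0.426
  ψ₁ = 0.426: g = 0.0009, g' = -0.924 → ψ₁ = 0.427
Converged at ψ₁ = 0.427.
Drum-1 compositions:
  THF: x = 0.195, y = 0.656
  n-octane: x = 0.409, y = 0.225
  o-xylene: x = 0.397, y = 0.119
Drum-2 feed = drum-1 vapor: z₂ = (0.6563, 0.2247, 0.1190).
Drum 2:
Let ψ₂ = V/F and solve Σ zᵢ(Kᵢ−1)/(1+ψ₂(Kᵢ−1)) = 0.
Check two-phase: ΣzᵢKᵢ = 1.350 > 1 and Σzᵢ/Kᵢ = 1.767 > 1, so g(0) = 0.350 > 0 and g(1) = -0.767 < 0.
Newton iteration, ψ₂⁰ = 0.5:
  ψ₂ = 0.500: g = 0.0080, g' = -0.750 → ψ₂ = 0.511
Converged at ψ₂ = 0.511.
  THF: x = 0.447, y = 0.857
  n-octane: x = 0.347, y = 0.108
  o-xylene: x = 0.207, y = 0.035

y_o-xylene (drum 2) = 0.035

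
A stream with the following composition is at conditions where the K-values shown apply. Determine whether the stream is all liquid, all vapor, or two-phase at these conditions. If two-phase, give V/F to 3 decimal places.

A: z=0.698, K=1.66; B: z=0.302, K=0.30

two-phase, V/F = 0.540

ΣzᵢKᵢ = 1.249; Σzᵢ/Kᵢ = 1.427.
Both exceed 1, so a two-phase solution exists.
Rachford–Rice: g(ψ) = Σ zᵢ(Kᵢ−1)/(1+ψ(Kᵢ−1)) = 0.
Binary case is linear: z₁(K₁−1)(1+ψ(K₂−1)) + z₂(K₂−1)(1+ψ(K₁−1)) = 0
⇒ ψ = [z₁(K₁−1)+z₂(K₂−1)] / [−(K₁−1)(K₂−1)] = 0.2493/0.4620 = 0.540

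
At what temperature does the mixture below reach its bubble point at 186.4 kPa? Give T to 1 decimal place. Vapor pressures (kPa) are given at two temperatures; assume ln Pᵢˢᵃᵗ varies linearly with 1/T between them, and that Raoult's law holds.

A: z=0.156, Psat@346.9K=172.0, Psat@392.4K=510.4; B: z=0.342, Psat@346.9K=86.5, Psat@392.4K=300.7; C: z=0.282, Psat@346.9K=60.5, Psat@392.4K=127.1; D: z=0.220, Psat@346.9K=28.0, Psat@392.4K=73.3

Bubble-point temperature: ΣzᵢPᵢˢᵃᵗ(T) = P. Interpolate ln Pᵢˢᵃᵗ = aᵢ + bᵢ/T.
  T = 346.9 K: ΣzᵢPᵢˢᵃᵗ = 79.64 kPa
  T = 392.4 K: ΣzᵢPᵢˢᵃᵗ = 234.43 kPa
  T = 369.6 K: ΣzᵢPᵢˢᵃᵗ = 140.51 kPa
  T = 381.0 K: ΣzᵢPᵢˢᵃᵗ = 182.73 kPa
  T = 386.7 K: ΣzᵢPᵢˢᵃᵗ = 207.31 kPa
  T = 383.9 K: ΣzᵢPᵢˢᵃᵗ = 194.93 kPa
Interpolating between 381.0 K and 383.9 K gives T ≈ 381.9 K.

T = 381.9 K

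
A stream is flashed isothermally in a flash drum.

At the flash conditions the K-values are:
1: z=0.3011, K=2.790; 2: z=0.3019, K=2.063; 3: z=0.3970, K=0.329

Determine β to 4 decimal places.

β = 0.6116

Material balance + equilibrium reduce to Σ zᵢ(Kᵢ−1)/(1+β(Kᵢ−1)) = 0.
Feasibility: ΣzᵢKᵢ = 1.5935, Σzᵢ/Kᵢ = 1.4609 — both > 1, two phases present.
Newton–Raphson from β = 0.5:
  β = 0.5000: g = 0.09308, g' = -0.8189 → β = 0.6137
  β = 0.6137: g = -0.00180, g' = -0.8606 → β = 0.6116
Converged at β = 0.6116.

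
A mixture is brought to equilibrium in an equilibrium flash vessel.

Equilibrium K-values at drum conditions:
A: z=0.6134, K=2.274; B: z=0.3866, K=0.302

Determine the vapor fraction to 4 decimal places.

ψ = 0.5753

Iterate (Newton) starting at ψ = 0.68:
  ψ = 0.6800: g = -0.09492, g' = -0.9683 → ψ = 0.5820
  ψ = 0.5820: g = -0.00570, g' = -0.8625 → ψ = 0.5754
  ψ = 0.5754: g = -0.00002, g' = -0.8575 → ψ = 0.5753
Converged at ψ = 0.5753.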